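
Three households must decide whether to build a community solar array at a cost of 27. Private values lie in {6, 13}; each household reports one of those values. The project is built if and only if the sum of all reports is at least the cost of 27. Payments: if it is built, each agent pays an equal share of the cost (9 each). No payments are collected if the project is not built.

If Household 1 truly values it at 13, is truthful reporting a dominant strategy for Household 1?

Yes

Check each profile of the others' reports and compare truth against every alternative report.
Others report (6, 13): truth gives 4, best alternative gives 0.
Others report (13, 6): truth gives 4, best alternative gives 0.
Others report (13, 13): truth gives 4, best alternative gives 4.
Others report (6, 6): truth gives 0, best alternative gives 0.
In every case the truthful report is at least as good as any alternative, so it is a dominant strategy.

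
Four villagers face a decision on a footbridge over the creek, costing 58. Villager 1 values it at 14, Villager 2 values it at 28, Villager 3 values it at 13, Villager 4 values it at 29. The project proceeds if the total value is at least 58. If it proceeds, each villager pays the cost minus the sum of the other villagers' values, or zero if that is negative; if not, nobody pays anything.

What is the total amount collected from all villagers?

Total value 84 ≥ cost 58, so it is built.
Villager 1: others sum to 70; max(0, 58 - 70) = 0.
Villager 2: others sum to 56; max(0, 58 - 56) = 2.
Villager 3: others sum to 71; max(0, 58 - 71) = 0.
Villager 4: others sum to 55; max(0, 58 - 55) = 3.
Total collected = 0 + 2 + 0 + 3 = 5.

5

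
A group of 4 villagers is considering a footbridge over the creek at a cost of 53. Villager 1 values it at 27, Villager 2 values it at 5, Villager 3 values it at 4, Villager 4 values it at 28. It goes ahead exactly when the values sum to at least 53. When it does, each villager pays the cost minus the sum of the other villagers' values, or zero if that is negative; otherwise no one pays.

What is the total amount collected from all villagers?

33

Total value 64 ≥ cost 53, so it is built.
Villager 1: others sum to 37; max(0, 53 - 37) = 16.
Villager 2: others sum to 59; max(0, 53 - 59) = 0.
Villager 3: others sum to 60; max(0, 53 - 60) = 0.
Villager 4: others sum to 36; max(0, 53 - 36) = 17.
Total collected = 16 + 0 + 0 + 17 = 33.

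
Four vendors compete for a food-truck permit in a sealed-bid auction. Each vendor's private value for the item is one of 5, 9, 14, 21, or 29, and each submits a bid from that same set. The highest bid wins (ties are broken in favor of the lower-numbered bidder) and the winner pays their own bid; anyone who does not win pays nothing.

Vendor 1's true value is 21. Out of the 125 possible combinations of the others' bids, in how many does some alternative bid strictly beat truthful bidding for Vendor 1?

27

Others bid (5, 5, 5): truth gives 0; bid 5 gives 16 > 0. Violating.
Others bid (5, 5, 9): truth gives 0; bid 9 gives 12 > 0. Violating.
Others bid (5, 5, 14): truth gives 0; bid 14 gives 7 > 0. Violating.
Others bid (5, 9, 5): truth gives 0; bid 9 gives 12 > 0. Violating.
Others bid (5, 5, 21): truth gives 0; no alternative beats it.
Others bid (5, 5, 29): truth gives 0; no alternative beats it.
(Checking all 125 profiles: 27 have a profitable deviation, 98 do not.)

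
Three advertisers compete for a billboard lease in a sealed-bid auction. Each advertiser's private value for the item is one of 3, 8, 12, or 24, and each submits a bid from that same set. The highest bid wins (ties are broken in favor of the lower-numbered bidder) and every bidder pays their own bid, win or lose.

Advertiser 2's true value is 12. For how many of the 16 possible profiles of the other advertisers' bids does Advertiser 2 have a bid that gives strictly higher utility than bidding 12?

Others bid (3, 3): truth gives 0; bid 8 gives 4 > 0. Violating.
Others bid (3, 8): truth gives 0; bid 8 gives 4 > 0. Violating.
Others bid (3, 24): truth gives -12; bid 3 gives -3 > -12. Violating.
Others bid (8, 24): truth gives -12; bid 3 gives -3 > -12. Violating.
Others bid (3, 12): truth gives 0; no alternative beats it.
Others bid (8, 3): truth gives 0; no alternative beats it.
(Checking all 16 profiles: 12 have a profitable deviation, 4 do not.)

12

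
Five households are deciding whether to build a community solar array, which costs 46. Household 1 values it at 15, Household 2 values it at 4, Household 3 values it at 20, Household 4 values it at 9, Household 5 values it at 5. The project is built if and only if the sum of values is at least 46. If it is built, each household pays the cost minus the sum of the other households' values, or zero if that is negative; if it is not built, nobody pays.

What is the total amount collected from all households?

23

Total value 53 ≥ cost 46, so it is built.
Household 1: others sum to 38; max(0, 46 - 38) = 8.
Household 2: others sum to 49; max(0, 46 - 49) = 0.
Household 3: others sum to 33; max(0, 46 - 33) = 13.
Household 4: others sum to 44; max(0, 46 - 44) = 2.
Household 5: others sum to 48; max(0, 46 - 48) = 0.
Total collected = 8 + 0 + 13 + 2 + 0 = 23.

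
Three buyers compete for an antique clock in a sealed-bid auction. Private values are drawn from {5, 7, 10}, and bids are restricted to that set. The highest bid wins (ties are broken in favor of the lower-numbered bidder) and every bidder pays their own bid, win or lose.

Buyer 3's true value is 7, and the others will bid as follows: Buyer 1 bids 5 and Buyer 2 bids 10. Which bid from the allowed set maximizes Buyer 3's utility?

Bid 5: loses but pays 5, utility -5.
Bid 7: loses but pays 7, utility -7.
Bid 10: loses but pays 10, utility -10.
The best choice is 5 with utility -5.

5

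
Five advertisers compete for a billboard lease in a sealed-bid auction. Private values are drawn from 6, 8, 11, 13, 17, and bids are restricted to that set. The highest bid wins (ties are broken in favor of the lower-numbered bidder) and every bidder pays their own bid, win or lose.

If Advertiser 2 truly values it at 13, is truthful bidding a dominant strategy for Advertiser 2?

No

Consider the case where Advertiser 1 bids 6, Advertiser 3 bids 6, Advertiser 4 bids 6 and Advertiser 5 bids 6.
Truthful bid 13: wins, pays 13, utility 13 - 13 = 0.
Bid 8 instead: wins, pays 8, utility 13 - 8 = 5.
Since 5 > 0, bidding 8 is strictly better here, so truthful bidding is not dominant.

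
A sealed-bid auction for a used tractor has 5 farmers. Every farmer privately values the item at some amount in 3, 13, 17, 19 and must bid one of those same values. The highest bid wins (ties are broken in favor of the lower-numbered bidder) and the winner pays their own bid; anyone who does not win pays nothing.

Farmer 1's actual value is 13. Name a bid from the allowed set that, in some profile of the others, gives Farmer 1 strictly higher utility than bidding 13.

Suppose Farmer 2 bids 3, Farmer 3 bids 3, Farmer 4 bids 3 and Farmer 5 bids 3.
Bid 13: wins, pays 13, utility 13 - 13 = 0.
Bid 3: wins, pays 3, utility 13 - 3 = 10.
So bidding 3 beats truth here (10 > 0).

3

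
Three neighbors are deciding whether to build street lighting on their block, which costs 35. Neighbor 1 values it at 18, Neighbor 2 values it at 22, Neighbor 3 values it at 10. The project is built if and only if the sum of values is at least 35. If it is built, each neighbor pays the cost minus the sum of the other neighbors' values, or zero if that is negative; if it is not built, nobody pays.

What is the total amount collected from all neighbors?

10

Total value 50 ≥ cost 35, so it is built.
Neighbor 1: others sum to 32; max(0, 35 - 32) = 3.
Neighbor 2: others sum to 28; max(0, 35 - 28) = 7.
Neighbor 3: others sum to 40; max(0, 35 - 40) = 0.
Total collected = 3 + 7 + 0 = 10.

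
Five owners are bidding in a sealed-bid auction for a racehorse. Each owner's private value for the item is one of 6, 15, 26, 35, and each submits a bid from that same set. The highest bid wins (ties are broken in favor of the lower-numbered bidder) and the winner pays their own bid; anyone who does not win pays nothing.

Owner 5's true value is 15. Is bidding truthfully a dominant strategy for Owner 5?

Yes

Check each profile of the others' bids and compare truth against every alternative bid.
Others bid (6, 6, 6, 6): truth gives 0, best alternative gives 0.
Others bid (6, 6, 6, 15): truth gives 0, best alternative gives 0.
Others bid (6, 6, 6, 26): truth gives 0, best alternative gives 0.
Others bid (6, 6, 6, 35): truth gives 0, best alternative gives 0.
Others bid (6, 6, 15, 6): truth gives 0, best alternative gives 0.
Others bid (6, 6, 15, 15): truth gives 0, best alternative gives 0.
(Remaining 250 profiles checked similarly; truth is weakly best in each.)
In every case the truthful bid is at least as good as any alternative, so it is a dominant strategy.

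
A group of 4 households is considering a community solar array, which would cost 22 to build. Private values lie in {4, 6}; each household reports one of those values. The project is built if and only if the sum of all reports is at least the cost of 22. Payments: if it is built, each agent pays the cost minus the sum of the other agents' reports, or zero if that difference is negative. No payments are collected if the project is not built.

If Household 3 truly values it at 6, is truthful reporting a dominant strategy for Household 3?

Check each profile of the others' reports and compare truth against every alternative report.
Others report (6, 6, 6): truth gives 2, best alternative gives 2.
Others report (4, 4, 4): truth gives 0, best alternative gives 0.
Others report (4, 4, 6): truth gives 0, best alternative gives 0.
Others report (4, 6, 4): truth gives 0, best alternative gives 0.
Others report (4, 6, 6): truth gives 0, best alternative gives 0.
Others report (6, 4, 4): truth gives 0, best alternative gives 0.
(Remaining 2 profiles checked similarly; truth is weakly best in each.)
In every case the truthful report is at least as good as any alternative, so it is a dominant strategy.

Yes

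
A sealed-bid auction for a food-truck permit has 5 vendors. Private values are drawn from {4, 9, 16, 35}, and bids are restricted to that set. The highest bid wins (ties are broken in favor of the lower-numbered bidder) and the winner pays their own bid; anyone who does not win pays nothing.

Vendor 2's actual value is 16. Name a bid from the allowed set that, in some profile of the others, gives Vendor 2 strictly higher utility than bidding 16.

Suppose Vendor 1 bids 4, Vendor 3 bids 4, Vendor 4 bids 4 and Vendor 5 bids 4.
Bid 16: wins, pays 16, utility 16 - 16 = 0.
Bid 9: wins, pays 9, utility 16 - 9 = 7.
So bidding 9 beats truth here (7 > 0).

9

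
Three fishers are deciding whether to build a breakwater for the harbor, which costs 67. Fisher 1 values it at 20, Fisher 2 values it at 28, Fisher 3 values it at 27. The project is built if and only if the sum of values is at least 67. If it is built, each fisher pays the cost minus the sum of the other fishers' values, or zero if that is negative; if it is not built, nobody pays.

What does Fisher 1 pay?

Total value 75 ≥ cost 67, so the project is built.
The other fishers' values sum to 55.
Cost minus that sum is 67 - 55 = 12.

12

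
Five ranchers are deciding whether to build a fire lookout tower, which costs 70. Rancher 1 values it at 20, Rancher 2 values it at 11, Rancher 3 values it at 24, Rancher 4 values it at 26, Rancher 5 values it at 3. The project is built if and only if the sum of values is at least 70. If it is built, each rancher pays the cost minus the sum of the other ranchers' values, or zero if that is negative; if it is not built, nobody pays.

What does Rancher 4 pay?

Total value 84 ≥ cost 70, so the project is built.
The other ranchers' values sum to 58.
Cost minus that sum is 70 - 58 = 12.

12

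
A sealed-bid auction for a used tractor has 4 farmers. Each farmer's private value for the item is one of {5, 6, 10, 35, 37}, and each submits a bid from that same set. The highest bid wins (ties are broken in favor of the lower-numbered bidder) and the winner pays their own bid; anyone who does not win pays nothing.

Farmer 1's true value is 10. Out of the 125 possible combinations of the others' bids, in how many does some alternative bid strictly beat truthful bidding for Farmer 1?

Others bid (5, 5, 5): truth gives 0; bid 5 gives 5 > 0. Violating.
Others bid (5, 5, 6): truth gives 0; bid 6 gives 4 > 0. Violating.
Others bid (5, 6, 5): truth gives 0; bid 6 gives 4 > 0. Violating.
Others bid (5, 6, 6): truth gives 0; bid 6 gives 4 > 0. Violating.
Others bid (5, 5, 10): truth gives 0; no alternative beats it.
Others bid (5, 5, 35): truth gives 0; no alternative beats it.
(Checking all 125 profiles: 8 have a profitable deviation, 117 do not.)

8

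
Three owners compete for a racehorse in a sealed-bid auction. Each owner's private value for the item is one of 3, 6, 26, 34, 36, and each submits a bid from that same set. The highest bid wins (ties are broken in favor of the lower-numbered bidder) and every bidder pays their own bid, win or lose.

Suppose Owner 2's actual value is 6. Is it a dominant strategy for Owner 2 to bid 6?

No

Consider the case where Owner 1 bids 3 and Owner 3 bids 26.
Truthful bid 6: loses but pays 6, utility -6.
Bid 3 instead: loses but pays 3, utility -3.
Since -3 > -6, bidding 3 is strictly better here, so truthful bidding is not dominant.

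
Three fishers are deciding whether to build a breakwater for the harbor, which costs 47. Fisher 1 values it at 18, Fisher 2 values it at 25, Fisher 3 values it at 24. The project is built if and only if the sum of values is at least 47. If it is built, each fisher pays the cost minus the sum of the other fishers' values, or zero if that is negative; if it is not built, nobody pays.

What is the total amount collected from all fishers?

9

Total value 67 ≥ cost 47, so it is built.
Fisher 1: others sum to 49; max(0, 47 - 49) = 0.
Fisher 2: others sum to 42; max(0, 47 - 42) = 5.
Fisher 3: others sum to 43; max(0, 47 - 43) = 4.
Total collected = 0 + 5 + 4 = 9.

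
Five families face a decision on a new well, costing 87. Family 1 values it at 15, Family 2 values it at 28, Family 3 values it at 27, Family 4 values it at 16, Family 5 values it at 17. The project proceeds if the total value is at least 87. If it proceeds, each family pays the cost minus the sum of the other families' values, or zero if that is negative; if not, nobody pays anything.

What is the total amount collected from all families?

24

Total value 103 ≥ cost 87, so it is built.
Family 1: others sum to 88; max(0, 87 - 88) = 0.
Family 2: others sum to 75; max(0, 87 - 75) = 12.
Family 3: others sum to 76; max(0, 87 - 76) = 11.
Family 4: others sum to 87; max(0, 87 - 87) = 0.
Family 5: others sum to 86; max(0, 87 - 86) = 1.
Total collected = 0 + 12 + 11 + 0 + 1 = 24.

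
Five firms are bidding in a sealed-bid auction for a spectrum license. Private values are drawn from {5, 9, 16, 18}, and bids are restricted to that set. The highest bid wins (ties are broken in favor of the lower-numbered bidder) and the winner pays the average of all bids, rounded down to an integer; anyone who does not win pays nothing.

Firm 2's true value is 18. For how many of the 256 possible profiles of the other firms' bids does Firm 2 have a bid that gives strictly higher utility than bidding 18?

Others bid (5, 5, 5, 5): truth gives 11; bid 9 gives 13 > 11. Violating.
Others bid (5, 5, 5, 9): truth gives 10; bid 9 gives 12 > 10. Violating.
Others bid (5, 5, 9, 5): truth gives 10; bid 9 gives 12 > 10. Violating.
Others bid (5, 5, 9, 9): truth gives 9; bid 9 gives 11 > 9. Violating.
Others bid (5, 5, 5, 16): truth gives 9; no alternative beats it.
Others bid (5, 5, 5, 18): truth gives 8; no alternative beats it.
(Checking all 256 profiles: 22 have a profitable deviation, 234 do not.)

22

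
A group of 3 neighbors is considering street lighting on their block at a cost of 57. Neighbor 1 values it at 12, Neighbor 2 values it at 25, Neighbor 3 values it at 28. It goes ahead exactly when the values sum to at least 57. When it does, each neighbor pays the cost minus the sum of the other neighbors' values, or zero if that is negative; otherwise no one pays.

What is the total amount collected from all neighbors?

41

Total value 65 ≥ cost 57, so it is built.
Neighbor 1: others sum to 53; max(0, 57 - 53) = 4.
Neighbor 2: others sum to 40; max(0, 57 - 40) = 17.
Neighbor 3: others sum to 37; max(0, 57 - 37) = 20.
Total collected = 4 + 17 + 20 = 41.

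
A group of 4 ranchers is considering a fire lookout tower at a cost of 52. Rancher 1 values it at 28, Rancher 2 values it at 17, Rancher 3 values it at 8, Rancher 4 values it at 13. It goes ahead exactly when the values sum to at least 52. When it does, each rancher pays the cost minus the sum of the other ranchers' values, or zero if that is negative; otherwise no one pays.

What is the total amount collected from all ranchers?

Total value 66 ≥ cost 52, so it is built.
Rancher 1: others sum to 38; max(0, 52 - 38) = 14.
Rancher 2: others sum to 49; max(0, 52 - 49) = 3.
Rancher 3: others sum to 58; max(0, 52 - 58) = 0.
Rancher 4: others sum to 53; max(0, 52 - 53) = 0.
Total collected = 14 + 3 + 0 + 0 = 17.

17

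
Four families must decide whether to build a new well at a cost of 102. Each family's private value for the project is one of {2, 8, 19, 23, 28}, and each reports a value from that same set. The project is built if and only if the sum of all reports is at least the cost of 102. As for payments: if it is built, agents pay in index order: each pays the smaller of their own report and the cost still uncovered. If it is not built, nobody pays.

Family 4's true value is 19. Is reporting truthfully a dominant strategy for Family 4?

Yes

Check each profile of the others' reports and compare truth against every alternative report.
Others report (28, 28, 28): truth gives 1, best alternative gives 1.
Others report (2, 2, 2): truth gives 0, best alternative gives 0.
Others report (2, 2, 8): truth gives 0, best alternative gives 0.
Others report (2, 2, 19): truth gives 0, best alternative gives 0.
Others report (2, 2, 23): truth gives 0, best alternative gives 0.
Others report (2, 2, 28): truth gives 0, best alternative gives 0.
(Remaining 119 profiles checked similarly; truth is weakly best in each.)
In every case the truthful report is at least as good as any alternative, so it is a dominant strategy.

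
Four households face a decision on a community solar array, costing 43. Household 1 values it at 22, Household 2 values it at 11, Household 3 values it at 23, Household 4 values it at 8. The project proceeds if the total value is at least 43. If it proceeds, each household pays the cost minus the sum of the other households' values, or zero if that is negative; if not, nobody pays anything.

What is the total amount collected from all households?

3

Total value 64 ≥ cost 43, so it is built.
Household 1: others sum to 42; max(0, 43 - 42) = 1.
Household 2: others sum to 53; max(0, 43 - 53) = 0.
Household 3: others sum to 41; max(0, 43 - 41) = 2.
Household 4: others sum to 56; max(0, 43 - 56) = 0.
Total collected = 1 + 0 + 2 + 0 = 3.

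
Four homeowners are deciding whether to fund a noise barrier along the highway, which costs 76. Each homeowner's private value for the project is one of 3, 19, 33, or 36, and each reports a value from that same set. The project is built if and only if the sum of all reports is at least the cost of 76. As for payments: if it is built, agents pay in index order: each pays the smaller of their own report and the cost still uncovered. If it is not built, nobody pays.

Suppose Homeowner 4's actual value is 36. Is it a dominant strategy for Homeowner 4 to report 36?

Yes

Check each profile of the others' reports and compare truth against every alternative report.
Others report (3, 3, 36): truth gives 2, best alternative gives 0.
Others report (3, 36, 3): truth gives 2, best alternative gives 0.
Others report (36, 3, 3): truth gives 2, best alternative gives 0.
Others report (3, 19, 19): truth gives 1, best alternative gives 0.
Others report (19, 3, 19): truth gives 1, best alternative gives 0.
Others report (19, 19, 3): truth gives 1, best alternative gives 0.
(Remaining 58 profiles checked similarly; truth is weakly best in each.)
In every case the truthful report is at least as good as any alternative, so it is a dominant strategy.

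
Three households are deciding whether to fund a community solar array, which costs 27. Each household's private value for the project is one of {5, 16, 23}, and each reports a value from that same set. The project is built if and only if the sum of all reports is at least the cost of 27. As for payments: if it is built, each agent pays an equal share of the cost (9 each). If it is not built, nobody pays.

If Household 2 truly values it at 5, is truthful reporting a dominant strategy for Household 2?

Check each profile of the others' reports and compare truth against every alternative report.
Others report (5, 16): truth gives 0, best alternative gives -4.
Others report (16, 5): truth gives 0, best alternative gives -4.
Others report (5, 23): truth gives -4, best alternative gives -4.
Others report (16, 16): truth gives -4, best alternative gives -4.
Others report (16, 23): truth gives -4, best alternative gives -4.
Others report (23, 5): truth gives -4, best alternative gives -4.
(Remaining 3 profiles checked similarly; truth is weakly best in each.)
In every case the truthful report is at least as good as any alternative, so it is a dominant strategy.

Yes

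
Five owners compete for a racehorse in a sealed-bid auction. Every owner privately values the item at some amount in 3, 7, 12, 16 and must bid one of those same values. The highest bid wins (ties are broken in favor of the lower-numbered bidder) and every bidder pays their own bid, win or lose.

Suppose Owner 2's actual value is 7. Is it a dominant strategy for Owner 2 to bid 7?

No

Consider the case where Owner 1 bids 3, Owner 3 bids 3, Owner 4 bids 3 and Owner 5 bids 12.
Truthful bid 7: loses but pays 7, utility -7.
Bid 3 instead: loses but pays 3, utility -3.
Since -3 > -7, bidding 3 is strictly better here, so truthful bidding is not dominant.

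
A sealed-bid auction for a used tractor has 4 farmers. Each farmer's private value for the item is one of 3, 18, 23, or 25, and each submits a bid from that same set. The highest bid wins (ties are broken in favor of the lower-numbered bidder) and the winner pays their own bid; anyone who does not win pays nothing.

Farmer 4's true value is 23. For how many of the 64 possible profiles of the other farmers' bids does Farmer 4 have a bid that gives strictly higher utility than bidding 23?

1

Others bid (3, 3, 3): truth gives 0; bid 18 gives 5 > 0. Violating.
Others bid (3, 3, 18): truth gives 0; no alternative beats it.
Others bid (3, 3, 23): truth gives 0; no alternative beats it.
(Checking all 64 profiles: 1 has a profitable deviation, 63 do not.)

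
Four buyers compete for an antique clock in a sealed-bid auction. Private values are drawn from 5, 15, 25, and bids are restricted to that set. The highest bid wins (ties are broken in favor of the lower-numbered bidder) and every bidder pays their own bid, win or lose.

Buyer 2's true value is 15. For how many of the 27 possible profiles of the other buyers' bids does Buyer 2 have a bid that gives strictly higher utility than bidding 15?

Others bid (5, 5, 25): truth gives -15; bid 5 gives -5 > -15. Violating.
Others bid (5, 15, 25): truth gives -15; bid 5 gives -5 > -15. Violating.
Others bid (5, 25, 5): truth gives -15; bid 5 gives -5 > -15. Violating.
Others bid (5, 25, 15): truth gives -15; bid 5 gives -5 > -15. Violating.
Others bid (5, 5, 5): truth gives 0; no alternative beats it.
Others bid (5, 5, 15): truth gives 0; no alternative beats it.
(Checking all 27 profiles: 23 have a profitable deviation, 4 do not.)

23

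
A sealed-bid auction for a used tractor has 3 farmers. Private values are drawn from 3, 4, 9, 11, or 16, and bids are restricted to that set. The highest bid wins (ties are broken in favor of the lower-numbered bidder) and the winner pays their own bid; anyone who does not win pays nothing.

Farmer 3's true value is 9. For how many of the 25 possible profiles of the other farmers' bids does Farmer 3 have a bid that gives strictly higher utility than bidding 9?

1

Others bid (3, 3): truth gives 0; bid 4 gives 5 > 0. Violating.
Others bid (3, 4): truth gives 0; no alternative beats it.
Others bid (3, 9): truth gives 0; no alternative beats it.
(Checking all 25 profiles: 1 has a profitable deviation, 24 do not.)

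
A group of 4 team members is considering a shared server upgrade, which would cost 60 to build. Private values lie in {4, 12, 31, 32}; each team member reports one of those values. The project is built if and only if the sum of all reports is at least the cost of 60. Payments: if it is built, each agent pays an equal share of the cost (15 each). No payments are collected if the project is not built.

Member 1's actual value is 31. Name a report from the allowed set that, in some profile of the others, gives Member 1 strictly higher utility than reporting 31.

32

Suppose Member 2 reports 4, Member 3 reports 12 and Member 4 reports 12.
Report 31: project not built, utility 0.
Report 32: project built, pays 15, utility 31 - 15 = 16.
So reporting 32 beats truth here (16 > 0).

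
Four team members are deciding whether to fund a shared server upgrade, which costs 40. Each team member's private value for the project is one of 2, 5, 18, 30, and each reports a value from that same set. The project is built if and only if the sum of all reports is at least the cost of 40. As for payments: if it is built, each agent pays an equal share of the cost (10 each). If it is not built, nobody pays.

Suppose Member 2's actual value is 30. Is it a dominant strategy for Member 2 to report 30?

Yes

Check each profile of the others' reports and compare truth against every alternative report.
Others report (2, 5, 5): truth gives 20, best alternative gives 0.
Others report (5, 2, 5): truth gives 20, best alternative gives 0.
Others report (5, 5, 2): truth gives 20, best alternative gives 0.
Others report (5, 5, 5): truth gives 20, best alternative gives 0.
Others report (2, 2, 18): truth gives 20, best alternative gives 20.
Others report (2, 2, 30): truth gives 20, best alternative gives 20.
(Remaining 58 profiles checked similarly; truth is weakly best in each.)
In every case the truthful report is at least as good as any alternative, so it is a dominant strategy.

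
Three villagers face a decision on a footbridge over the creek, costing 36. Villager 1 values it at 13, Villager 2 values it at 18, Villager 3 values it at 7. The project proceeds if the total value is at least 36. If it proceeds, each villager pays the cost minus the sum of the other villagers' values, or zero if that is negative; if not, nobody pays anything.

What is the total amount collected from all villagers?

Total value 38 ≥ cost 36, so it is built.
Villager 1: others sum to 25; max(0, 36 - 25) = 11.
Villager 2: others sum to 20; max(0, 36 - 20) = 16.
Villager 3: others sum to 31; max(0, 36 - 31) = 5.
Total collected = 11 + 16 + 5 = 32.

32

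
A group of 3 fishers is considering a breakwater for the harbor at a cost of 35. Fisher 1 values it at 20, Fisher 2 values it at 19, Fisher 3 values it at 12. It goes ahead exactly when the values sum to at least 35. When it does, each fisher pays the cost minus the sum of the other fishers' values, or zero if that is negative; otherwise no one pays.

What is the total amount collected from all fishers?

7

Total value 51 ≥ cost 35, so it is built.
Fisher 1: others sum to 31; max(0, 35 - 31) = 4.
Fisher 2: others sum to 32; max(0, 35 - 32) = 3.
Fisher 3: others sum to 39; max(0, 35 - 39) = 0.
Total collected = 4 + 3 + 0 = 7.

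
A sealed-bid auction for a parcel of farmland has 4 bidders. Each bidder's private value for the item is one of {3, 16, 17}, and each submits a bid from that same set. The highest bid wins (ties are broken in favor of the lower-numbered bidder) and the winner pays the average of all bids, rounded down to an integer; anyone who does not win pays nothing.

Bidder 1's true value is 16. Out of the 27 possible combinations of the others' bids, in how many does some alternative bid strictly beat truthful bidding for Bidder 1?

13

Others bid (3, 3, 3): truth gives 10; bid 3 gives 13 > 10. Violating.
Others bid (3, 3, 17): truth gives 0; bid 17 gives 6 > 0. Violating.
Others bid (3, 16, 17): truth gives 0; bid 17 gives 3 > 0. Violating.
Others bid (3, 17, 3): truth gives 0; bid 17 gives 6 > 0. Violating.
Others bid (3, 3, 16): truth gives 7; no alternative beats it.
Others bid (3, 16, 3): truth gives 7; no alternative beats it.
(Checking all 27 profiles: 13 have a profitable deviation, 14 do not.)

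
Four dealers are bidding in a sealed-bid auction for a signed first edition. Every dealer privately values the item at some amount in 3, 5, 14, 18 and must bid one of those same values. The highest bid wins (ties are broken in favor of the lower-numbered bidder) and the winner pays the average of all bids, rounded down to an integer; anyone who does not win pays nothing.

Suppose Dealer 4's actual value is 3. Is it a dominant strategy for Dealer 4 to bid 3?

Check each profile of the others' bids and compare truth against every alternative bid.
Others bid (3, 3, 3): truth gives 0, best alternative gives 0.
Others bid (3, 3, 5): truth gives 0, best alternative gives 0.
Others bid (3, 3, 14): truth gives 0, best alternative gives 0.
Others bid (3, 3, 18): truth gives 0, best alternative gives 0.
Others bid (3, 5, 3): truth gives 0, best alternative gives 0.
Others bid (3, 5, 5): truth gives 0, best alternative gives 0.
(Remaining 58 profiles checked similarly; truth is weakly best in each.)
In every case the truthful bid is at least as good as any alternative, so it is a dominant strategy.

Yes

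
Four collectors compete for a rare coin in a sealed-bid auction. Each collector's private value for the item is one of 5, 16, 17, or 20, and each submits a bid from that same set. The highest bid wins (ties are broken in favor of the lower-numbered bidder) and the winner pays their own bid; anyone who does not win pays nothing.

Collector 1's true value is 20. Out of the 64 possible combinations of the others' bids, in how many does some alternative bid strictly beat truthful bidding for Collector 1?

27

Others bid (5, 5, 5): truth gives 0; bid 5 gives 15 > 0. Violating.
Others bid (5, 5, 16): truth gives 0; bid 16 gives 4 > 0. Violating.
Others bid (5, 5, 17): truth gives 0; bid 17 gives 3 > 0. Violating.
Others bid (5, 16, 5): truth gives 0; bid 16 gives 4 > 0. Violating.
Others bid (5, 5, 20): truth gives 0; no alternative beats it.
Others bid (5, 16, 20): truth gives 0; no alternative beats it.
(Checking all 64 profiles: 27 have a profitable deviation, 37 do not.)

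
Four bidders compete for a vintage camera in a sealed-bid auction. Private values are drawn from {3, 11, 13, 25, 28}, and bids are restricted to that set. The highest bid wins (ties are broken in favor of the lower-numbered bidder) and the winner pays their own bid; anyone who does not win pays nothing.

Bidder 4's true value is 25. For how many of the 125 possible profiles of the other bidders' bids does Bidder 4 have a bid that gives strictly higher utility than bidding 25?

8

Others bid (3, 3, 3): truth gives 0; bid 11 gives 14 > 0. Violating.
Others bid (3, 3, 11): truth gives 0; bid 13 gives 12 > 0. Violating.
Others bid (3, 11, 3): truth gives 0; bid 13 gives 12 > 0. Violating.
Others bid (3, 11, 11): truth gives 0; bid 13 gives 12 > 0. Violating.
Others bid (3, 3, 13): truth gives 0; no alternative beats it.
Others bid (3, 3, 25): truth gives 0; no alternative beats it.
(Checking all 125 profiles: 8 have a profitable deviation, 117 do not.)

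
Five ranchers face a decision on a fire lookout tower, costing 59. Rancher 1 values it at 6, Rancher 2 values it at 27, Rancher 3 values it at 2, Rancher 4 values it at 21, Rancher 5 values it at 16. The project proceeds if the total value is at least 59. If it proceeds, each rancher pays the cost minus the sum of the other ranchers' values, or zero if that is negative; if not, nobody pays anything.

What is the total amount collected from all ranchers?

25

Total value 72 ≥ cost 59, so it is built.
Rancher 1: others sum to 66; max(0, 59 - 66) = 0.
Rancher 2: others sum to 45; max(0, 59 - 45) = 14.
Rancher 3: others sum to 70; max(0, 59 - 70) = 0.
Rancher 4: others sum to 51; max(0, 59 - 51) = 8.
Rancher 5: others sum to 56; max(0, 59 - 56) = 3.
Total collected = 0 + 14 + 0 + 8 + 3 = 25.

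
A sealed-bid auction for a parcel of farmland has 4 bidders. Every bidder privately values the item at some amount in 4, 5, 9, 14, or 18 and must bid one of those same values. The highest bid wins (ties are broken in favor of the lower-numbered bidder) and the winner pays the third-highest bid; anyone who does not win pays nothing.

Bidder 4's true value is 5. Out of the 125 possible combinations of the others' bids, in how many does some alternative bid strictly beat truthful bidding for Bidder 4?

9

Others bid (4, 4, 5): truth gives 0; bid 9 gives 1 > 0. Violating.
Others bid (4, 4, 9): truth gives 0; bid 14 gives 1 > 0. Violating.
Others bid (4, 4, 14): truth gives 0; bid 18 gives 1 > 0. Violating.
Others bid (4, 5, 4): truth gives 0; bid 9 gives 1 > 0. Violating.
Others bid (4, 4, 4): truth gives 1; no alternative beats it.
Others bid (4, 4, 18): truth gives 0; no alternative beats it.
(Checking all 125 profiles: 9 have a profitable deviation, 116 do not.)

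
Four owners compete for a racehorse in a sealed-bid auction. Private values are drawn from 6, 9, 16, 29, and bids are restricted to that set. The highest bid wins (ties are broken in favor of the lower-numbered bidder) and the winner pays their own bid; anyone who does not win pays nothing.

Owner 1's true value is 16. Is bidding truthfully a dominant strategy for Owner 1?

Consider the case where Owner 2 bids 6, Owner 3 bids 6 and Owner 4 bids 6.
Truthful bid 16: wins, pays 16, utility 16 - 16 = 0.
Bid 6 instead: wins, pays 6, utility 16 - 6 = 10.
Since 10 > 0, bidding 6 is strictly better here, so truthful bidding is not dominant.

No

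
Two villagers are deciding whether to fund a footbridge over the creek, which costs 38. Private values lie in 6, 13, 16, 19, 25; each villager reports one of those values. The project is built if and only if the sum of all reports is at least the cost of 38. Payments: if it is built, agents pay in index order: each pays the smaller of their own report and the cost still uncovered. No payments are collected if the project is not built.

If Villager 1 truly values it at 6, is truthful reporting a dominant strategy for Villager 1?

Yes

Check each profile of the others' reports and compare truth against every alternative report.
Others report (25): truth gives 0, best alternative gives -7.
Others report (6): truth gives 0, best alternative gives 0.
Others report (13): truth gives 0, best alternative gives 0.
Others report (16): truth gives 0, best alternative gives 0.
Others report (19): truth gives 0, best alternative gives 0.
In every case the truthful report is at least as good as any alternative, so it is a dominant strategy.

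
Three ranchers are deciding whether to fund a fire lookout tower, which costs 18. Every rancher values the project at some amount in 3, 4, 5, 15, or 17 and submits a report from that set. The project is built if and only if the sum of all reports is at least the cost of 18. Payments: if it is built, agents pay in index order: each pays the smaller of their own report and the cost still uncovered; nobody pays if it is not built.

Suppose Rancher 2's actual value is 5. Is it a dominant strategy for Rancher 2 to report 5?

No

Consider the case where Rancher 1 reports 3 and Rancher 3 reports 15.
Truthful report 5: project built, pays 5, utility 5 - 5 = 0.
Report 3 instead: project built, pays 3, utility 5 - 3 = 2.
Since 2 > 0, reporting 3 is strictly better here, so truthful reporting is not dominant.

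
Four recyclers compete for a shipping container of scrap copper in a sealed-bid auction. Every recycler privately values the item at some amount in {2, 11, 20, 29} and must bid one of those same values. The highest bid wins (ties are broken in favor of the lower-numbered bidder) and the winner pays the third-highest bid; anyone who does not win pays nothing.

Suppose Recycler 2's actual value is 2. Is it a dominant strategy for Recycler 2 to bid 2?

Yes

Check each profile of the others' bids and compare truth against every alternative bid.
Others bid (2, 11, 11): truth gives 0, best alternative gives -9.
Others bid (2, 2, 2): truth gives 0, best alternative gives 0.
Others bid (2, 2, 11): truth gives 0, best alternative gives 0.
Others bid (2, 2, 20): truth gives 0, best alternative gives 0.
Others bid (2, 2, 29): truth gives 0, best alternative gives 0.
Others bid (2, 11, 2): truth gives 0, best alternative gives 0.
(Remaining 58 profiles checked similarly; truth is weakly best in each.)
In every case the truthful bid is at least as good as any alternative, so it is a dominant strategy.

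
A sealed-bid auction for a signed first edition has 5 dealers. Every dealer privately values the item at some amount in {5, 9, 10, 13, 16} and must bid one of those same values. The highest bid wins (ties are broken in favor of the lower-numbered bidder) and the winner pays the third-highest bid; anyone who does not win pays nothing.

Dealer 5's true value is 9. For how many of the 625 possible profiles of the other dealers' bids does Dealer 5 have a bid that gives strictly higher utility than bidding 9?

Others bid (5, 5, 5, 9): truth gives 0; bid 10 gives 4 > 0. Violating.
Others bid (5, 5, 5, 10): truth gives 0; bid 13 gives 4 > 0. Violating.
Others bid (5, 5, 5, 13): truth gives 0; bid 16 gives 4 > 0. Violating.
Others bid (5, 5, 9, 5): truth gives 0; bid 10 gives 4 > 0. Violating.
Others bid (5, 5, 5, 5): truth gives 4; no alternative beats it.
Others bid (5, 5, 5, 16): truth gives 0; no alternative beats it.
(Checking all 625 profiles: 12 have a profitable deviation, 613 do not.)

12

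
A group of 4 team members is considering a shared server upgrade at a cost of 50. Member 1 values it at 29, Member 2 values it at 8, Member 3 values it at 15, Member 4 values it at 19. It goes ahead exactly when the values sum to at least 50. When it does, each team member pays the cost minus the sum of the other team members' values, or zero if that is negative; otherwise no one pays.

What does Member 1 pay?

Total value 71 ≥ cost 50, so the project is built.
The other team members' values sum to 42.
Cost minus that sum is 50 - 42 = 8.

8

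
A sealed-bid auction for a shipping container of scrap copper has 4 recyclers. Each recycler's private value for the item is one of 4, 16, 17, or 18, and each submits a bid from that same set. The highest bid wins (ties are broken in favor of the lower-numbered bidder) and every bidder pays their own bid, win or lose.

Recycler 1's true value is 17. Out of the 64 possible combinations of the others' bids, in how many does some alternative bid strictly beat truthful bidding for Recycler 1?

45

Others bid (4, 4, 4): truth gives 0; bid 4 gives 13 > 0. Violating.
Others bid (4, 4, 16): truth gives 0; bid 16 gives 1 > 0. Violating.
Others bid (4, 4, 18): truth gives -17; bid 18 gives -1 > -17. Violating.
Others bid (4, 16, 4): truth gives 0; bid 16 gives 1 > 0. Violating.
Others bid (4, 4, 17): truth gives 0; no alternative beats it.
Others bid (4, 16, 17): truth gives 0; no alternative beats it.
(Checking all 64 profiles: 45 have a profitable deviation, 19 do not.)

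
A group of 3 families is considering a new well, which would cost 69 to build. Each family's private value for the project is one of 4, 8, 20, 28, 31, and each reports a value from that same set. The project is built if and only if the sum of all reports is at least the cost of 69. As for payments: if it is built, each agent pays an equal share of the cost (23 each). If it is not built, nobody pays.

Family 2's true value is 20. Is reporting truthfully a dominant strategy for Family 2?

Consider the case where Family 1 reports 20 and Family 3 reports 31.
Truthful report 20: project built, pays 23, utility 20 - 23 = -3.
Report 4 instead: project not built, utility 0.
Since 0 > -3, reporting 4 is strictly better here, so truthful reporting is not dominant.

No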